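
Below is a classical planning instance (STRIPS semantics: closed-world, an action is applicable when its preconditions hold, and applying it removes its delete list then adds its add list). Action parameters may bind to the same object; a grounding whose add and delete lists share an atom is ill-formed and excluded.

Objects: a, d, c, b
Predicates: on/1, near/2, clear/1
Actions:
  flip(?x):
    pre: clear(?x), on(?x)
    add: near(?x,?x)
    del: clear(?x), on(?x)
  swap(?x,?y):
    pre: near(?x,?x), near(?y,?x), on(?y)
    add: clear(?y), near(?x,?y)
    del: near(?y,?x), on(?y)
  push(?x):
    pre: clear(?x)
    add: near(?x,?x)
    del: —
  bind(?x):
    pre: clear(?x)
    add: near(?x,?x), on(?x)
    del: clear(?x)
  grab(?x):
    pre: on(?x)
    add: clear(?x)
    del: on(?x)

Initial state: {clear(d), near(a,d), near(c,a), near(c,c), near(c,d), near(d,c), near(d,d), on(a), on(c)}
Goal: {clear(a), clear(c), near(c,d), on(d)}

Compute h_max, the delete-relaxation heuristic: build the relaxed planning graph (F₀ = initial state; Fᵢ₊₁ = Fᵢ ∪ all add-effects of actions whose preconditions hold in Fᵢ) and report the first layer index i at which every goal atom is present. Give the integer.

1

F0 = init (9 atoms)
F1 = F0 ∪ {clear(a), clear(c), near(d,a), on(d)}  (13 atoms)
goal ⊆ F1  ⇒  h_max = 1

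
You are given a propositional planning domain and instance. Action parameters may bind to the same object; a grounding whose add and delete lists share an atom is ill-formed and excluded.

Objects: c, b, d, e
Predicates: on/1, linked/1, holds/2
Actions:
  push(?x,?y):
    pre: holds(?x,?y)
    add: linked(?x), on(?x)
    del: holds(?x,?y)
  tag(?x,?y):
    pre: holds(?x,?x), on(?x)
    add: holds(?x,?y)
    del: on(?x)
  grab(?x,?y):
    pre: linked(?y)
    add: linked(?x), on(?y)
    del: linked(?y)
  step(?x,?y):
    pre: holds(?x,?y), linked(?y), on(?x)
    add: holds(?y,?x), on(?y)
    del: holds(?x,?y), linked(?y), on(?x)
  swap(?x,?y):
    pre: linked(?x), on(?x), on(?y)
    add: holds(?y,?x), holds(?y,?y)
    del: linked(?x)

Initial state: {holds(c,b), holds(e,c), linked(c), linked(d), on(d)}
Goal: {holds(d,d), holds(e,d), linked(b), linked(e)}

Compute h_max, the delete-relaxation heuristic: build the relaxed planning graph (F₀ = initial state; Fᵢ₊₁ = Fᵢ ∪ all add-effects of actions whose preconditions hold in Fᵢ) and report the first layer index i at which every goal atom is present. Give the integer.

F0 = init (5 atoms)
F1 = F0 ∪ {holds(d,d), linked(b), linked(e), on(c), on(e)}  (10 atoms)
F2 = F1 ∪ {holds(b,c), holds(c,c), holds(c,d), holds(c,e), holds(d,b), holds(d,c), holds(d,e), holds(e,d), holds(e,e), on(b)}  (20 atoms)
goal ⊆ F2  ⇒  h_max = 2

2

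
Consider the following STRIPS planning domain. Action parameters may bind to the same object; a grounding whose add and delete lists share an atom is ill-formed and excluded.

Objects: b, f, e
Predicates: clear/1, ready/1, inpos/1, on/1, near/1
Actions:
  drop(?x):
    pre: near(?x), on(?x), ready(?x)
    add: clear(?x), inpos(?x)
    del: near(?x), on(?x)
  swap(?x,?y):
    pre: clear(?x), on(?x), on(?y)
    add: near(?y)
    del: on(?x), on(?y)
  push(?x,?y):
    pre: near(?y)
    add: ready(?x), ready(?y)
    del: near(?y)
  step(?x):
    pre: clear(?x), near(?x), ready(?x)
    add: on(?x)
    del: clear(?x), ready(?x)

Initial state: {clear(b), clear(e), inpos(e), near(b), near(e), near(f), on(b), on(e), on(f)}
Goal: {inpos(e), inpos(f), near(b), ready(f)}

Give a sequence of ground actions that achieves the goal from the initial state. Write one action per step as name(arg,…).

1. push(f,e)  →  {clear(b), clear(e), inpos(e), near(b), near(f), on(b), on(e), on(f), ready(e), ready(f)}
2. drop(f)  →  {clear(b), clear(e), clear(f), inpos(e), inpos(f), near(b), on(b), on(e), ready(e), ready(f)}

push(f,e); drop(f)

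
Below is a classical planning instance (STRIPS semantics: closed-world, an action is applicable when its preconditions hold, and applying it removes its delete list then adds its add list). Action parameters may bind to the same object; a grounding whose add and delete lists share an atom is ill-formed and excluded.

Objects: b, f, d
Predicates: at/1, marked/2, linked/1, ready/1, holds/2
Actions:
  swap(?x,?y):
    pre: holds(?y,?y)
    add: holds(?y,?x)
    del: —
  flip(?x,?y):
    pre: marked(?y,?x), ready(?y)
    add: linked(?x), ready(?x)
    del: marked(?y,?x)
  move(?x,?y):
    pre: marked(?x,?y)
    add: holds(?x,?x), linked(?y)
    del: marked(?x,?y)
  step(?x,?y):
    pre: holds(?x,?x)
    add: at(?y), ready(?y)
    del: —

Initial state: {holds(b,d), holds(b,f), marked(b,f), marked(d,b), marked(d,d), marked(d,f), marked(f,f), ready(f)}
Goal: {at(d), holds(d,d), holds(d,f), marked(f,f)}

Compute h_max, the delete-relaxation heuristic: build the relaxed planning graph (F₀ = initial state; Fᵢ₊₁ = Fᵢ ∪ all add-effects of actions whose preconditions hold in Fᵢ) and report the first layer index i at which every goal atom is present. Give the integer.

F0 = init (8 atoms)
F1 = F0 ∪ {holds(b,b), holds(d,d), holds(f,f), linked(b), linked(d), linked(f)}  (14 atoms)
F2 = F1 ∪ {at(b), at(d), at(f), holds(d,b), holds(d,f), holds(f,b), holds(f,d), ready(b), ready(d)}  (23 atoms)
goal ⊆ F2  ⇒  h_max = 2

2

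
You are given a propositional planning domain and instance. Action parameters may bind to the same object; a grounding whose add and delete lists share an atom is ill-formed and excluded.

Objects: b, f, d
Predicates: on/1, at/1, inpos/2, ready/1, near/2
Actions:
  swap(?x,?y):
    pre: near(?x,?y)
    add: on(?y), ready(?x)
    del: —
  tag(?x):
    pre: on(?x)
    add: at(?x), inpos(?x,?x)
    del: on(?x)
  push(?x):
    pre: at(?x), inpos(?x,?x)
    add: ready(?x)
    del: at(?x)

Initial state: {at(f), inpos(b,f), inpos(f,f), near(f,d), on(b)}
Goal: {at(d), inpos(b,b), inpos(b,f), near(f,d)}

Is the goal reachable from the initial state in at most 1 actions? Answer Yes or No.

No

1. swap(f,d)  →  {at(f), inpos(b,f), inpos(f,f), near(f,d), on(b), on(d), ready(f)}
2. tag(b)  →  {at(b), at(f), inpos(b,b), inpos(b,f), inpos(f,f), near(f,d), on(d), ready(f)}
3. tag(d)  →  {at(b), at(d), at(f), inpos(b,b), inpos(b,f), inpos(d,d), inpos(f,f), near(f,d), ready(f)}
optimal plan length = 3; 3 > 1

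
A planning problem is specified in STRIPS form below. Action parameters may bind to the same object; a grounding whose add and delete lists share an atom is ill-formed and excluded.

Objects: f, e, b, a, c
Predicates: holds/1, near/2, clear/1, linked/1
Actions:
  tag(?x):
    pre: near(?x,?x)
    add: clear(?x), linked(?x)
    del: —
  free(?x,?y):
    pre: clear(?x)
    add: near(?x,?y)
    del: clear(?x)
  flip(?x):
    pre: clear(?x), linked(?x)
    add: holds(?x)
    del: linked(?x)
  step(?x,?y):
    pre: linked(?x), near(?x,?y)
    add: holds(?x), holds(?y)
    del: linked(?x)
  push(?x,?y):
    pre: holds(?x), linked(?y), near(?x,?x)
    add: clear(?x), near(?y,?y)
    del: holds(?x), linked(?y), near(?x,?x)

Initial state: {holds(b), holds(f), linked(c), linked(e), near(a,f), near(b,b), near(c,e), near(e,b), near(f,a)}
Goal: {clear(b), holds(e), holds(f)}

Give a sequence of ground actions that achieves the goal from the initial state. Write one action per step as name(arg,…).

tag(b); step(e,b)

1. tag(b)  →  {clear(b), holds(b), holds(f), linked(b), linked(c), linked(e), near(a,f), near(b,b), near(c,e), near(e,b), near(f,a)}
2. step(e,b)  →  {clear(b), holds(b), holds(e), holds(f), linked(b), linked(c), near(a,f), near(b,b), near(c,e), near(e,b), near(f,a)}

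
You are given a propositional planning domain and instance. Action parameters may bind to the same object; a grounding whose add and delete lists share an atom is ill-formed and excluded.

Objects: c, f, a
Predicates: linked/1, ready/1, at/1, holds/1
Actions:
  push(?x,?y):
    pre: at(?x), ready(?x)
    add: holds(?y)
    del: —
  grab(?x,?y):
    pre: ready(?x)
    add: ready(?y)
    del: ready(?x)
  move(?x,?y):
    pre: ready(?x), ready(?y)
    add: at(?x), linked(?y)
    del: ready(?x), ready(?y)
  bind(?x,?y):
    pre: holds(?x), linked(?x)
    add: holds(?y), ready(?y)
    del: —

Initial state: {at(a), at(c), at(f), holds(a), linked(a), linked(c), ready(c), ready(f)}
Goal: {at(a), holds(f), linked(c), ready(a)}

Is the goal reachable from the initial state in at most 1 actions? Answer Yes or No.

1. push(c,f)  →  {at(a), at(c), at(f), holds(a), holds(f), linked(a), linked(c), ready(c), ready(f)}
2. grab(c,a)  →  {at(a), at(c), at(f), holds(a), holds(f), linked(a), linked(c), ready(a), ready(f)}
optimal plan length = 2; 2 > 1

No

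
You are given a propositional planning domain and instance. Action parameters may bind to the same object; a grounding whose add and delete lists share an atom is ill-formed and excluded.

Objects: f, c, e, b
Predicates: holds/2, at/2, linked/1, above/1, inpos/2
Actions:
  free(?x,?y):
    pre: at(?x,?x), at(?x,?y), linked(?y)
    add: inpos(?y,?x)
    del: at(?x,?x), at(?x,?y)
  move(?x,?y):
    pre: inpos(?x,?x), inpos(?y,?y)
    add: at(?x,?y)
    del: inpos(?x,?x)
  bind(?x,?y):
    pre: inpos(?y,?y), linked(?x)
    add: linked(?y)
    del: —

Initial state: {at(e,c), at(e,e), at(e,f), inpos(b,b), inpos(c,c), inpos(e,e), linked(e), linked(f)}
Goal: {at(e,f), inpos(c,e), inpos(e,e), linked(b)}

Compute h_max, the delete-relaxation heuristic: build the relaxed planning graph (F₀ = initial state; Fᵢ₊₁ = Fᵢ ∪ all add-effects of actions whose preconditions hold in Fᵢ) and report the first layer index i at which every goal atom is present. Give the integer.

F0 = init (8 atoms)
F1 = F0 ∪ {at(b,b), at(b,c), at(b,e), at(c,b), at(c,c), at(c,e), at(e,b), inpos(f,e), linked(b), linked(c)}  (18 atoms)
F2 = F1 ∪ {inpos(b,c), inpos(b,e), inpos(c,b), inpos(c,e), inpos(e,b), inpos(e,c)}  (24 atoms)
goal ⊆ F2  ⇒  h_max = 2

2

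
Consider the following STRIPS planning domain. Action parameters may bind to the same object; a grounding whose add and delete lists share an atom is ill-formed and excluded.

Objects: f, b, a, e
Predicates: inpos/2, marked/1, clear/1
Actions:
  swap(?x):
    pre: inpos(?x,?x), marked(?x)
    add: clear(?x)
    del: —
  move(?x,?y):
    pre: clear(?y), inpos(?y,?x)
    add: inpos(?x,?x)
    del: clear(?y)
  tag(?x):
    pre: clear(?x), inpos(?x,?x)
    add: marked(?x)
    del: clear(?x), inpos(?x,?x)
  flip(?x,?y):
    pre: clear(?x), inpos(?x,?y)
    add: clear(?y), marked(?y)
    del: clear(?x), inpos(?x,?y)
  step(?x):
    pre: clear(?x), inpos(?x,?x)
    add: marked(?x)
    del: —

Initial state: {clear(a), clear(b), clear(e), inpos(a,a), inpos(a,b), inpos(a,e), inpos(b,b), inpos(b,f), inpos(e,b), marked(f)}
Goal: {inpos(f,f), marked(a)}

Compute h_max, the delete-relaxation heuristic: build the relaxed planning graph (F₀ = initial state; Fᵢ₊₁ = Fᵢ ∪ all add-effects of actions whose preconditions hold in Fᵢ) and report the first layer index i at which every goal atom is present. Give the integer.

1

F0 = init (10 atoms)
F1 = F0 ∪ {clear(f), inpos(e,e), inpos(f,f), marked(a), marked(b), marked(e)}  (16 atoms)
goal ⊆ F1  ⇒  h_max = 1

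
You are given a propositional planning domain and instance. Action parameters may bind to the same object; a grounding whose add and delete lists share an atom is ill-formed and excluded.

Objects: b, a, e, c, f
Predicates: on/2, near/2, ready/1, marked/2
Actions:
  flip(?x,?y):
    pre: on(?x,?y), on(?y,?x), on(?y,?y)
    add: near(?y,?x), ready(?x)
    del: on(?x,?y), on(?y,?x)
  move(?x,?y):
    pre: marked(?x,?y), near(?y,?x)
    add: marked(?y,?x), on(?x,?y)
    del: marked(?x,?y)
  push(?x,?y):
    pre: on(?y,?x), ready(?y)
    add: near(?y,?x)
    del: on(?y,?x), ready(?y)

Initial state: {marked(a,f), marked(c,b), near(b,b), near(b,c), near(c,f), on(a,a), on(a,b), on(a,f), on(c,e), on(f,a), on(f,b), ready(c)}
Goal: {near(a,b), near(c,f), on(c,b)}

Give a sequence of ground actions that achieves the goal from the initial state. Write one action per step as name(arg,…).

1. flip(a,a)  →  {marked(a,f), marked(c,b), near(a,a), near(b,b), near(b,c), near(c,f), on(a,b), on(a,f), on(c,e), on(f,a), on(f,b), ready(a), ready(c)}
2. move(c,b)  →  {marked(a,f), marked(b,c), near(a,a), near(b,b), near(b,c), near(c,f), on(a,b), on(a,f), on(c,b), on(c,e), on(f,a), on(f,b), ready(a), ready(c)}
3. push(b,a)  →  {marked(a,f), marked(b,c), near(a,a), near(a,b), near(b,b), near(b,c), near(c,f), on(a,f), on(c,b), on(c,e), on(f,a), on(f,b), ready(c)}

flip(a,a); move(c,b); push(b,a)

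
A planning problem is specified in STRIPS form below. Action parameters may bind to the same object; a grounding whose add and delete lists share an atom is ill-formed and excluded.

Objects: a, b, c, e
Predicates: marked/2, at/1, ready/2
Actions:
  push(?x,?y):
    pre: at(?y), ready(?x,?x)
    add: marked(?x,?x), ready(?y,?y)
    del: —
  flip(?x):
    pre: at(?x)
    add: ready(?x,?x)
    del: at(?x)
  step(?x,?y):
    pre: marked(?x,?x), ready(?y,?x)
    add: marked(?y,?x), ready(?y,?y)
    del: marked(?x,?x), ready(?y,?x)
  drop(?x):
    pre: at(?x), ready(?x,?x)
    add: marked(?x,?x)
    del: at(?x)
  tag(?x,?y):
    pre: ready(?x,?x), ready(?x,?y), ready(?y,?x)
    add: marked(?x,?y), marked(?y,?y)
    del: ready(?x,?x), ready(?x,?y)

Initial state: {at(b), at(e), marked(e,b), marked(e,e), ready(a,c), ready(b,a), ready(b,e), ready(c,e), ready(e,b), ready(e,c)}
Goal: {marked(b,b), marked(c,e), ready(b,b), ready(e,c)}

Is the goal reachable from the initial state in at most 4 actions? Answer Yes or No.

1. flip(b)  →  {at(e), marked(e,b), marked(e,e), ready(a,c), ready(b,a), ready(b,b), ready(b,e), ready(c,e), ready(e,b), ready(e,c)}
2. push(b,e)  →  {at(e), marked(b,b), marked(e,b), marked(e,e), ready(a,c), ready(b,a), ready(b,b), ready(b,e), ready(c,e), ready(e,b), ready(e,c), ready(e,e)}
3. step(e,c)  →  {at(e), marked(b,b), marked(c,e), marked(e,b), ready(a,c), ready(b,a), ready(b,b), ready(b,e), ready(c,c), ready(e,b), ready(e,c), ready(e,e)}
optimal plan length = 3; 3 ≤ 4

Yes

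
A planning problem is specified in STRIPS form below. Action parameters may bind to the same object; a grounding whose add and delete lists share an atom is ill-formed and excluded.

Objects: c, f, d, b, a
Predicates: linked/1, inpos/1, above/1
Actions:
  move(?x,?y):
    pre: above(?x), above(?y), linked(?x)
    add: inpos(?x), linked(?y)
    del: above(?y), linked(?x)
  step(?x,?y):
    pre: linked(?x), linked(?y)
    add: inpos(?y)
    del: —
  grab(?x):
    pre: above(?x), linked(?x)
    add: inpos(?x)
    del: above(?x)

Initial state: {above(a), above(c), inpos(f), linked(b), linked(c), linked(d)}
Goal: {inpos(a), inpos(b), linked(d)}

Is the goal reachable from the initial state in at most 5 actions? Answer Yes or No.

1. move(c,a)  →  {above(c), inpos(c), inpos(f), linked(a), linked(b), linked(d)}
2. step(d,b)  →  {above(c), inpos(b), inpos(c), inpos(f), linked(a), linked(b), linked(d)}
3. step(d,a)  →  {above(c), inpos(a), inpos(b), inpos(c), inpos(f), linked(a), linked(b), linked(d)}
optimal plan length = 3; 3 ≤ 5

Yes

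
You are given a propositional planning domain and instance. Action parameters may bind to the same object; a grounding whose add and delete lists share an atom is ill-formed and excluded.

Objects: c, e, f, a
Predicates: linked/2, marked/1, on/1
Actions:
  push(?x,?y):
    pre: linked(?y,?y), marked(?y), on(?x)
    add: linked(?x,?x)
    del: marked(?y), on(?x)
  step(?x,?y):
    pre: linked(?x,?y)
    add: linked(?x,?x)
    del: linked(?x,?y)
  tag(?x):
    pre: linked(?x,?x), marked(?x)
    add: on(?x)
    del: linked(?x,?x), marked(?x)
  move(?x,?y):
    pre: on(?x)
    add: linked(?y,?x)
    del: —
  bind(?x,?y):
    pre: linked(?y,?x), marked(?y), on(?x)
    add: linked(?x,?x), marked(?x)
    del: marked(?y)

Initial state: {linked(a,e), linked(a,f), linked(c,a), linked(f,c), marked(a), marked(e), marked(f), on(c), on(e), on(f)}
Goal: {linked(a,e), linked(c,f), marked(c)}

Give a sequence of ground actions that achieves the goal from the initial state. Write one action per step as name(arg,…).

1. move(f,c)  →  {linked(a,e), linked(a,f), linked(c,a), linked(c,f), linked(f,c), marked(a), marked(e), marked(f), on(c), on(e), on(f)}
2. bind(c,f)  →  {linked(a,e), linked(a,f), linked(c,a), linked(c,c), linked(c,f), linked(f,c), marked(a), marked(c), marked(e), on(c), on(e), on(f)}

move(f,c); bind(c,f)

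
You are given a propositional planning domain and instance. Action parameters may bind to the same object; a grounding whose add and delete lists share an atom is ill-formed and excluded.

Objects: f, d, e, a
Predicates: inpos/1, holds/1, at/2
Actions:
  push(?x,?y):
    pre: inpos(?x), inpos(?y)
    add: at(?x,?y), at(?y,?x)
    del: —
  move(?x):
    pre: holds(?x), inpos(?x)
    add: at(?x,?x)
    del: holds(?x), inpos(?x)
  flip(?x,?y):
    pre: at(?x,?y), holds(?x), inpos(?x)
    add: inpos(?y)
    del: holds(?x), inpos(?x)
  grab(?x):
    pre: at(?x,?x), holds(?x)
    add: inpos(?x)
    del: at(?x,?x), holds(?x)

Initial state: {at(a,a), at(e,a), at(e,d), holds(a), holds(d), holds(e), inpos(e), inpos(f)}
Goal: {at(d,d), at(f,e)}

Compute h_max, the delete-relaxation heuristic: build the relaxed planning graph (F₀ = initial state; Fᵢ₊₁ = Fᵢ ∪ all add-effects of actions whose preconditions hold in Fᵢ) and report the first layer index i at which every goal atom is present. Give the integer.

F0 = init (8 atoms)
F1 = F0 ∪ {at(e,e), at(e,f), at(f,e), at(f,f), inpos(a), inpos(d)}  (14 atoms)
F2 = F1 ∪ {at(a,d), at(a,e), at(a,f), at(d,a), at(d,d), at(d,e), at(d,f), at(f,a), at(f,d)}  (23 atoms)
goal ⊆ F2  ⇒  h_max = 2

2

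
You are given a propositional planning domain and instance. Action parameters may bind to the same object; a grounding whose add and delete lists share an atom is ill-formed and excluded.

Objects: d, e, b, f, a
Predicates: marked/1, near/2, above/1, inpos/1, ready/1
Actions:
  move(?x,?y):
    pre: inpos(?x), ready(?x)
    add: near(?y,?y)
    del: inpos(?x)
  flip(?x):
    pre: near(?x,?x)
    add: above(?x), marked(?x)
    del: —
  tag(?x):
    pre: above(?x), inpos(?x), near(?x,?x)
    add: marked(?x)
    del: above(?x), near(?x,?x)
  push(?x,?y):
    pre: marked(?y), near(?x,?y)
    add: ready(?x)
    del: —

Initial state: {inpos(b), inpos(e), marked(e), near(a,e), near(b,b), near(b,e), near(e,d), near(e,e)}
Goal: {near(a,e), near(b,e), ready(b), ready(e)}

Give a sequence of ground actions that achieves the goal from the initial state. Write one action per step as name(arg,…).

1. push(e,e)  →  {inpos(b), inpos(e), marked(e), near(a,e), near(b,b), near(b,e), near(e,d), near(e,e), ready(e)}
2. push(b,e)  →  {inpos(b), inpos(e), marked(e), near(a,e), near(b,b), near(b,e), near(e,d), near(e,e), ready(b), ready(e)}

push(e,e); push(b,e)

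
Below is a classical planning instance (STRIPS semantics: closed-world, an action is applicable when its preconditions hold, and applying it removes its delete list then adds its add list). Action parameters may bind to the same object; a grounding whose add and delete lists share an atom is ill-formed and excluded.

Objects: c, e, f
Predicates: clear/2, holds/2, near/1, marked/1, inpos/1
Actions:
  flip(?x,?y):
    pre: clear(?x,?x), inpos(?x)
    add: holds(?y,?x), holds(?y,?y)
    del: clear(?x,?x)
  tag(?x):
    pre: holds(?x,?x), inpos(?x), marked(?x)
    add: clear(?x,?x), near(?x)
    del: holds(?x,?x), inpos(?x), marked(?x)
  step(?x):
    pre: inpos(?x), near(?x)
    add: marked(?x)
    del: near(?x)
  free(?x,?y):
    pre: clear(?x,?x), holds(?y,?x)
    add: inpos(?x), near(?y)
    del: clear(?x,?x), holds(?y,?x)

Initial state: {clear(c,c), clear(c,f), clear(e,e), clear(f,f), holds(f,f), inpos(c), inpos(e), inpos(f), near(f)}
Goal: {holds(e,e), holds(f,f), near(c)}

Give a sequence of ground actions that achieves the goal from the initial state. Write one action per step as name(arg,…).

1. flip(e,c)  →  {clear(c,c), clear(c,f), clear(f,f), holds(c,c), holds(c,e), holds(f,f), inpos(c), inpos(e), inpos(f), near(f)}
2. flip(f,e)  →  {clear(c,c), clear(c,f), holds(c,c), holds(c,e), holds(e,e), holds(e,f), holds(f,f), inpos(c), inpos(e), inpos(f), near(f)}
3. free(c,c)  →  {clear(c,f), holds(c,e), holds(e,e), holds(e,f), holds(f,f), inpos(c), inpos(e), inpos(f), near(c), near(f)}

flip(e,c); flip(f,e); free(c,c)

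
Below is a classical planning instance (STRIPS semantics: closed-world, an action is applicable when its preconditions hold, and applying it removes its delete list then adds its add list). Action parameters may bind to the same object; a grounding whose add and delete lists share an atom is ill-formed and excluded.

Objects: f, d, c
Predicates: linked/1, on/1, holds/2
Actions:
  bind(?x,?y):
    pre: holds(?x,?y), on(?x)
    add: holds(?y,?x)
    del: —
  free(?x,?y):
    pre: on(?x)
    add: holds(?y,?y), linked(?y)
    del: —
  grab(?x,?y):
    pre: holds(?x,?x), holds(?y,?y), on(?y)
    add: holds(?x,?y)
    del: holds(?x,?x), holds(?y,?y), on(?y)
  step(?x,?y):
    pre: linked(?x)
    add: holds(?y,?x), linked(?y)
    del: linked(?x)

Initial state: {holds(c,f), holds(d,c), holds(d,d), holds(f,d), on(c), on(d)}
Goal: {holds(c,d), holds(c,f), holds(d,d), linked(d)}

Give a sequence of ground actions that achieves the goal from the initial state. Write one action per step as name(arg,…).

bind(d,c); free(d,d)

1. bind(d,c)  →  {holds(c,d), holds(c,f), holds(d,c), holds(d,d), holds(f,d), on(c), on(d)}
2. free(d,d)  →  {holds(c,d), holds(c,f), holds(d,c), holds(d,d), holds(f,d), linked(d), on(c), on(d)}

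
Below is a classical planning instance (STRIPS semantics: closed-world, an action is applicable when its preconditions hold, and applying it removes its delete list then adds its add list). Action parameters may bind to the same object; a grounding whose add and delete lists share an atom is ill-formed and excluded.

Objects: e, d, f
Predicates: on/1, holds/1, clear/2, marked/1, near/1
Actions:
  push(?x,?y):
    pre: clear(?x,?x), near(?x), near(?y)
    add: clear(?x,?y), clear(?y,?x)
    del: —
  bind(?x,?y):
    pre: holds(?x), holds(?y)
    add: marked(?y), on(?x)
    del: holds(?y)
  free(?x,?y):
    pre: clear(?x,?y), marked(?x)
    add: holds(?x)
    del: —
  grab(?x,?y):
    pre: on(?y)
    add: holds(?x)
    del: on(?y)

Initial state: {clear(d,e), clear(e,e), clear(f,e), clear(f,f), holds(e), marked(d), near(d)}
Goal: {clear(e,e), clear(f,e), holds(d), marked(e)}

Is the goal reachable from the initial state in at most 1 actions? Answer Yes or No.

No

1. bind(e,e)  →  {clear(d,e), clear(e,e), clear(f,e), clear(f,f), marked(d), marked(e), near(d), on(e)}
2. free(d,e)  →  {clear(d,e), clear(e,e), clear(f,e), clear(f,f), holds(d), marked(d), marked(e), near(d), on(e)}
optimal plan length = 2; 2 > 1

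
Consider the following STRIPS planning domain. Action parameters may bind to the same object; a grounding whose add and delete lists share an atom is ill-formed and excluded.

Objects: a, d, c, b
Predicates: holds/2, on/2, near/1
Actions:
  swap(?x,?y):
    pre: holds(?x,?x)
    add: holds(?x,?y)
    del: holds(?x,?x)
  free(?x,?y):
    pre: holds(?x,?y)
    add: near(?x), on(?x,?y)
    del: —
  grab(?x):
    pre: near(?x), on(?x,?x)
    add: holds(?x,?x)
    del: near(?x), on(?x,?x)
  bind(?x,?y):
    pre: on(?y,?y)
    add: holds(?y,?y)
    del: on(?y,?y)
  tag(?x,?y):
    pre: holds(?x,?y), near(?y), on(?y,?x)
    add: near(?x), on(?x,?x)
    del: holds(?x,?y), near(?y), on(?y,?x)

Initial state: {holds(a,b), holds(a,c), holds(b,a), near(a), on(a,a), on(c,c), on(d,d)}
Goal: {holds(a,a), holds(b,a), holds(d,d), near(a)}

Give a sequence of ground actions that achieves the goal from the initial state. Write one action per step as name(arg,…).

1. bind(a,a)  →  {holds(a,a), holds(a,b), holds(a,c), holds(b,a), near(a), on(c,c), on(d,d)}
2. bind(a,d)  →  {holds(a,a), holds(a,b), holds(a,c), holds(b,a), holds(d,d), near(a), on(c,c)}

bind(a,a); bind(a,d)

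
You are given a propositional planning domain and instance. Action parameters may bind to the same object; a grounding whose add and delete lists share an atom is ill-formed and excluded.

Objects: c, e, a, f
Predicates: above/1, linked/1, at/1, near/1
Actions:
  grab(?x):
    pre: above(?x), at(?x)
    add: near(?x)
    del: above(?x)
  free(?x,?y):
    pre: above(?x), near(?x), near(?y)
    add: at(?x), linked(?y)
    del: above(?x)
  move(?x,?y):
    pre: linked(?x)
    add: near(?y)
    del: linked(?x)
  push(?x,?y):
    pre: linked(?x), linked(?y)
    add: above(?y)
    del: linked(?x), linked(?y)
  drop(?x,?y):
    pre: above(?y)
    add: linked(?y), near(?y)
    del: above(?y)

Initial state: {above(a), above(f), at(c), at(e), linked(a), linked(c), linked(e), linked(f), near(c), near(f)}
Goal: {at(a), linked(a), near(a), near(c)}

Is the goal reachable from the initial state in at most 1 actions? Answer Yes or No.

1. move(c,a)  →  {above(a), above(f), at(c), at(e), linked(a), linked(e), linked(f), near(a), near(c), near(f)}
2. free(a,c)  →  {above(f), at(a), at(c), at(e), linked(a), linked(c), linked(e), linked(f), near(a), near(c), near(f)}
optimal plan length = 2; 2 > 1

No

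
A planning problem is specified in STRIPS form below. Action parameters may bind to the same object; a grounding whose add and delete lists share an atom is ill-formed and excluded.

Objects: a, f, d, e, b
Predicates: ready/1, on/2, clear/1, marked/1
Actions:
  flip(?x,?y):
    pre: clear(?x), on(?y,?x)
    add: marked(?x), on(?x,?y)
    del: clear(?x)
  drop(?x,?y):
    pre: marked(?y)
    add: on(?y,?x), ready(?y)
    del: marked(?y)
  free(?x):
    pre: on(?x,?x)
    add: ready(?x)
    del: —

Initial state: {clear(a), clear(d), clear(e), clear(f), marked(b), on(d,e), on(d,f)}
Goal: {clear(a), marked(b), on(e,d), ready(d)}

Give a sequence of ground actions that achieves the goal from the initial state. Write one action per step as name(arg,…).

flip(e,d); flip(d,e); drop(a,d)

1. flip(e,d)  →  {clear(a), clear(d), clear(f), marked(b), marked(e), on(d,e), on(d,f), on(e,d)}
2. flip(d,e)  →  {clear(a), clear(f), marked(b), marked(d), marked(e), on(d,e), on(d,f), on(e,d)}
3. drop(a,d)  →  {clear(a), clear(f), marked(b), marked(e), on(d,a), on(d,e), on(d,f), on(e,d), ready(d)}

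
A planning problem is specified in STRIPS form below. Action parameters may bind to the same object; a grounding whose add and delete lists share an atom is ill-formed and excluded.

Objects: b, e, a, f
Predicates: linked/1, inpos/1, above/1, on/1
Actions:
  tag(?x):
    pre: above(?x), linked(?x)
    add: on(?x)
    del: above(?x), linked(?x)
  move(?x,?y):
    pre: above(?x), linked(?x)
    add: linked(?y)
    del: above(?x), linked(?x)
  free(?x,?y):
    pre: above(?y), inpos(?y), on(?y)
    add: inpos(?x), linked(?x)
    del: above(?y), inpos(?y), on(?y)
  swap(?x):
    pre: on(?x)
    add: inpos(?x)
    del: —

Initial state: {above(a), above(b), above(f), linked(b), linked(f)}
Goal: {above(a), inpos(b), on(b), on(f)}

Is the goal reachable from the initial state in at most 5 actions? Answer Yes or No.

1. tag(b)  →  {above(a), above(f), linked(f), on(b)}
2. tag(f)  →  {above(a), on(b), on(f)}
3. swap(b)  →  {above(a), inpos(b), on(b), on(f)}
optimal plan length = 3; 3 ≤ 5

Yes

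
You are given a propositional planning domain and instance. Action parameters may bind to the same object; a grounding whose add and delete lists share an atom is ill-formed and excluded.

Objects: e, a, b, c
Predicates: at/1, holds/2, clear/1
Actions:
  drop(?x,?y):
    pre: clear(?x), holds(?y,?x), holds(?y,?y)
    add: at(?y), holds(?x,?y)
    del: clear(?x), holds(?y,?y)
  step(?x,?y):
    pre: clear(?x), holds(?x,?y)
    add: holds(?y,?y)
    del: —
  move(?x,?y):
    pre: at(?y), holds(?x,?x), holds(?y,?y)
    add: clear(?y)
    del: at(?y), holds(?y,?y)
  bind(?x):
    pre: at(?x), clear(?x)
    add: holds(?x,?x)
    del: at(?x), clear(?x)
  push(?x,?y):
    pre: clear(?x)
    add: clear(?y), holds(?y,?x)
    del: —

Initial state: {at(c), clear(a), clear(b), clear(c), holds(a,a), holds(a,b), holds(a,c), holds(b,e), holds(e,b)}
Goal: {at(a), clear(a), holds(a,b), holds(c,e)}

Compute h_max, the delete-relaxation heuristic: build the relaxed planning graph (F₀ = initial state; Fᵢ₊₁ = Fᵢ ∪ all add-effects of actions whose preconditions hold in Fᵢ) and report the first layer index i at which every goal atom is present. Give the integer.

2

F0 = init (9 atoms)
F1 = F0 ∪ {at(a), clear(e), holds(b,a), holds(b,b), holds(b,c), holds(c,a), holds(c,b), holds(c,c), holds(e,a), holds(e,c), holds(e,e)}  (20 atoms)
F2 = F1 ∪ {at(b), at(e), holds(a,e), holds(c,e)}  (24 atoms)
goal ⊆ F2  ⇒  h_max = 2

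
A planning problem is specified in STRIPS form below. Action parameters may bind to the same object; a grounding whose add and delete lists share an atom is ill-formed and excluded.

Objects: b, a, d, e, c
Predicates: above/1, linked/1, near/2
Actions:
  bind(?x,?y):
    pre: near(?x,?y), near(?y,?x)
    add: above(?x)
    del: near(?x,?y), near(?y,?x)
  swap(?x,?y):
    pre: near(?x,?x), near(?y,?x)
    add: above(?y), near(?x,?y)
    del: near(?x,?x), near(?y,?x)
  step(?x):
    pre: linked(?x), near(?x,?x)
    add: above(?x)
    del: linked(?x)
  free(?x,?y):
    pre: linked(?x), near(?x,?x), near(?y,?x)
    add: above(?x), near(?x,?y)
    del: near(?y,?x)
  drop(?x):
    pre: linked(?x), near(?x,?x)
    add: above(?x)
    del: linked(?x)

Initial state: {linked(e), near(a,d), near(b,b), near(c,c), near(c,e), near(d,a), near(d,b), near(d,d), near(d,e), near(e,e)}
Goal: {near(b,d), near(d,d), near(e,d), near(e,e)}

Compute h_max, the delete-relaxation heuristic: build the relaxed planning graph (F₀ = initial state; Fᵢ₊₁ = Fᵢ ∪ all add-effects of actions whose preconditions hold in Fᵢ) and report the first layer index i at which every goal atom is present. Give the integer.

F0 = init (10 atoms)
F1 = F0 ∪ {above(a), above(b), above(c), above(d), above(e), near(b,d), near(e,c), near(e,d)}  (18 atoms)
goal ⊆ F1  ⇒  h_max = 1

1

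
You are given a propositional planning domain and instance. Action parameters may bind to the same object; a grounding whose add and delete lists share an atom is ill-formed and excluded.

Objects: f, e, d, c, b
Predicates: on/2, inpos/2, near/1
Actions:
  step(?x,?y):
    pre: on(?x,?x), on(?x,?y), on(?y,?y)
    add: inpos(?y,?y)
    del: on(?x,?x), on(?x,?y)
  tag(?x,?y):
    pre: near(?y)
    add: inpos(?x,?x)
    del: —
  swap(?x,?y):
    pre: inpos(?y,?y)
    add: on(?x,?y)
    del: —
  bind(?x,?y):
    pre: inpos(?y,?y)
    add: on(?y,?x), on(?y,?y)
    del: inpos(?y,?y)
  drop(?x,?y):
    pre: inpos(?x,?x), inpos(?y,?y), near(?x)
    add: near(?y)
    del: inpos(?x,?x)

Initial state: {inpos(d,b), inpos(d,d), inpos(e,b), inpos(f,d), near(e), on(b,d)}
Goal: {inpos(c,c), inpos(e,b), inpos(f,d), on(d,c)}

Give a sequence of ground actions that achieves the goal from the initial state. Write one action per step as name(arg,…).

tag(c,e); swap(d,c)

1. tag(c,e)  →  {inpos(c,c), inpos(d,b), inpos(d,d), inpos(e,b), inpos(f,d), near(e), on(b,d)}
2. swap(d,c)  →  {inpos(c,c), inpos(d,b), inpos(d,d), inpos(e,b), inpos(f,d), near(e), on(b,d), on(d,c)}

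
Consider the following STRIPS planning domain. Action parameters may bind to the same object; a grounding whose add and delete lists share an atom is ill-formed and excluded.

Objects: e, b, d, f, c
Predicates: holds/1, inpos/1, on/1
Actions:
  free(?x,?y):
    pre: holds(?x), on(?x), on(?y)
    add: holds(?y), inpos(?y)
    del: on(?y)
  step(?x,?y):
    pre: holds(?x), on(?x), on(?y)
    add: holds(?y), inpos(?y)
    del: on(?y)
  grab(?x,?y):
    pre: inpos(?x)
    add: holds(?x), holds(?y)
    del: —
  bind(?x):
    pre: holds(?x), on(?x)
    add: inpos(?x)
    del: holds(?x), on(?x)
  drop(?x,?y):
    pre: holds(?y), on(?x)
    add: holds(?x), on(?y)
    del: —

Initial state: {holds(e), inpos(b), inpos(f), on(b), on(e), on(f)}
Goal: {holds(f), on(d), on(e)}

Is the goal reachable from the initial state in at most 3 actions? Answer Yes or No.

Yes

1. grab(b,d)  →  {holds(b), holds(d), holds(e), inpos(b), inpos(f), on(b), on(e), on(f)}
2. drop(f,d)  →  {holds(b), holds(d), holds(e), holds(f), inpos(b), inpos(f), on(b), on(d), on(e), on(f)}
optimal plan length = 2; 2 ≤ 3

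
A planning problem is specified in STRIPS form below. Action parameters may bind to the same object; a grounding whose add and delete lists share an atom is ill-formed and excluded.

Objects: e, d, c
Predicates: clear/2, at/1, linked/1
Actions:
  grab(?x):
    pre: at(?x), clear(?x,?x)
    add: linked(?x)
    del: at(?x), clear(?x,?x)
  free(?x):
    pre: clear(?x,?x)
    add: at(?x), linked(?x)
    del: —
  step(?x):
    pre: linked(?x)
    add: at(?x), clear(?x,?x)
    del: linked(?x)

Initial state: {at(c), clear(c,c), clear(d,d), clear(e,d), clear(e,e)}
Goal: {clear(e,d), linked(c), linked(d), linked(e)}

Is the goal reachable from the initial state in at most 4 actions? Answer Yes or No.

1. grab(c)  →  {clear(d,d), clear(e,d), clear(e,e), linked(c)}
2. free(e)  →  {at(e), clear(d,d), clear(e,d), clear(e,e), linked(c), linked(e)}
3. free(d)  →  {at(d), at(e), clear(d,d), clear(e,d), clear(e,e), linked(c), linked(d), linked(e)}
optimal plan length = 3; 3 ≤ 4

Yes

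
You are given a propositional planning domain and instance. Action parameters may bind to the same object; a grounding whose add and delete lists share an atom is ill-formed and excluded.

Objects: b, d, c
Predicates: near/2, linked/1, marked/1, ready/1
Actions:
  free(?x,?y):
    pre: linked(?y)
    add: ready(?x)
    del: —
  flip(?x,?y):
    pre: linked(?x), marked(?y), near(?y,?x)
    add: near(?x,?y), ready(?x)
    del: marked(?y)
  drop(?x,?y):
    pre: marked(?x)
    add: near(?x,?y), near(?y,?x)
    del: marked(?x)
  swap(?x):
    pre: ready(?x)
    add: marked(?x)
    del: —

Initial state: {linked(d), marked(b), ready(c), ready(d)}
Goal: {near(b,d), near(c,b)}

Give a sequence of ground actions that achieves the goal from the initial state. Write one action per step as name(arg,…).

1. drop(b,d)  →  {linked(d), near(b,d), near(d,b), ready(c), ready(d)}
2. swap(c)  →  {linked(d), marked(c), near(b,d), near(d,b), ready(c), ready(d)}
3. drop(c,b)  →  {linked(d), near(b,c), near(b,d), near(c,b), near(d,b), ready(c), ready(d)}

drop(b,d); swap(c); drop(c,b)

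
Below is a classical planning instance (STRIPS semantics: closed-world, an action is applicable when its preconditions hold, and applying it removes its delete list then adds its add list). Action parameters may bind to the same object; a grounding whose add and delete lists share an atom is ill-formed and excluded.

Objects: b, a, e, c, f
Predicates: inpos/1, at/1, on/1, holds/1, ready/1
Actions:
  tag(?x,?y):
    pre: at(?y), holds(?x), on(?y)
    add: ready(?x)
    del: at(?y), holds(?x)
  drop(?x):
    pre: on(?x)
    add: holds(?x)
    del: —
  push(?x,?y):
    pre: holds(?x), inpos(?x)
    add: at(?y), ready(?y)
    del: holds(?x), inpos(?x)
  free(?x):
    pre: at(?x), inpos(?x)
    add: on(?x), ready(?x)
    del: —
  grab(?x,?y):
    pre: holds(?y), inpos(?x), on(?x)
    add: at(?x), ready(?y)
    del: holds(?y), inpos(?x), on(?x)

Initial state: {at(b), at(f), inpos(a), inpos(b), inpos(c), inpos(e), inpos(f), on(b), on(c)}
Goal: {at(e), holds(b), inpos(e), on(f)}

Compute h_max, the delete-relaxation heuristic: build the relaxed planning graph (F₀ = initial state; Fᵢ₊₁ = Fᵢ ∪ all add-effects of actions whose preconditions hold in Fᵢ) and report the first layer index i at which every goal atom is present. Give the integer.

F0 = init (9 atoms)
F1 = F0 ∪ {holds(b), holds(c), on(f), ready(b), ready(f)}  (14 atoms)
F2 = F1 ∪ {at(a), at(c), at(e), holds(f), ready(a), ready(c), ready(e)}  (21 atoms)
goal ⊆ F2  ⇒  h_max = 2

2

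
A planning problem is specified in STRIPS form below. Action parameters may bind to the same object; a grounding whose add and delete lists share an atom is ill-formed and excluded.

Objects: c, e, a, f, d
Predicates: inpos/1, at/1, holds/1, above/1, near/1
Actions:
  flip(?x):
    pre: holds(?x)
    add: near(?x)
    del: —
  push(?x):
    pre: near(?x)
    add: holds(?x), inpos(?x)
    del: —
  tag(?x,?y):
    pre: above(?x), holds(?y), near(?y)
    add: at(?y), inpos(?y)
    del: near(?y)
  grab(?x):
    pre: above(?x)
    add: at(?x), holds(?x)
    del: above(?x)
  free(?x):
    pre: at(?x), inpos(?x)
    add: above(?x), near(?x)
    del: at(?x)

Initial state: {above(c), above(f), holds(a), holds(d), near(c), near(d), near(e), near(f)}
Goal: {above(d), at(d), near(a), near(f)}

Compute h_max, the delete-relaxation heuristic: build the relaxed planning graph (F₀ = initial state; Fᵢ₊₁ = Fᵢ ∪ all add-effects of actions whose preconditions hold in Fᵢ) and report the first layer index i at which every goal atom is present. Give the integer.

2

F0 = init (8 atoms)
F1 = F0 ∪ {at(c), at(d), at(f), holds(c), holds(e), holds(f), inpos(c), inpos(d), inpos(e), inpos(f), near(a)}  (19 atoms)
F2 = F1 ∪ {above(d), at(a), at(e), inpos(a)}  (23 atoms)
goal ⊆ F2  ⇒  h_max = 2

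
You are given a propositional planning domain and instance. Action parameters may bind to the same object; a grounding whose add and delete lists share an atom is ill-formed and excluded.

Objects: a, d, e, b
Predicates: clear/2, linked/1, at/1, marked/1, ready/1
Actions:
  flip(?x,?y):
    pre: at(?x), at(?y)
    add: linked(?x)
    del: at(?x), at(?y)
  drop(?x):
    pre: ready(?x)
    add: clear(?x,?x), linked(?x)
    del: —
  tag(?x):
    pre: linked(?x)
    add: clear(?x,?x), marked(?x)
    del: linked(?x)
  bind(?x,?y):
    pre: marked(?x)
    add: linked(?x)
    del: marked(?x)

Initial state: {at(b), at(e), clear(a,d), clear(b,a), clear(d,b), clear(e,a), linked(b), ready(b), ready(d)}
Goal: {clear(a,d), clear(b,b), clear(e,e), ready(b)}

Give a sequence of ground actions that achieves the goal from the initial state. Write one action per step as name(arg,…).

1. flip(e,e)  →  {at(b), clear(a,d), clear(b,a), clear(d,b), clear(e,a), linked(b), linked(e), ready(b), ready(d)}
2. drop(b)  →  {at(b), clear(a,d), clear(b,a), clear(b,b), clear(d,b), clear(e,a), linked(b), linked(e), ready(b), ready(d)}
3. tag(e)  →  {at(b), clear(a,d), clear(b,a), clear(b,b), clear(d,b), clear(e,a), clear(e,e), linked(b), marked(e), ready(b), ready(d)}

flip(e,e); drop(b); tag(e)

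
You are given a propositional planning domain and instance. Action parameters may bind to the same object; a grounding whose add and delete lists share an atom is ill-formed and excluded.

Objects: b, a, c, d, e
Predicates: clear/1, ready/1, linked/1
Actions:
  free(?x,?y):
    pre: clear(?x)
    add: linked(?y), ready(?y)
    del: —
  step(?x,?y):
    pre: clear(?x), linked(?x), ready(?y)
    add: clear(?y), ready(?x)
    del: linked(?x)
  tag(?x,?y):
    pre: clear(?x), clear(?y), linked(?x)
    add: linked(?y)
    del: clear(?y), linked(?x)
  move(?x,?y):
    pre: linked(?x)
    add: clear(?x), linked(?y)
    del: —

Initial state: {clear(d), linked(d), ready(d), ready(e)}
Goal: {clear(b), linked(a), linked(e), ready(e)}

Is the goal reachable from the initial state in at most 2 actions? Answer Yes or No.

No

1. free(d,b)  →  {clear(d), linked(b), linked(d), ready(b), ready(d), ready(e)}
2. free(d,a)  →  {clear(d), linked(a), linked(b), linked(d), ready(a), ready(b), ready(d), ready(e)}
3. move(b,e)  →  {clear(b), clear(d), linked(a), linked(b), linked(d), linked(e), ready(a), ready(b), ready(d), ready(e)}
optimal plan length = 3; 3 > 2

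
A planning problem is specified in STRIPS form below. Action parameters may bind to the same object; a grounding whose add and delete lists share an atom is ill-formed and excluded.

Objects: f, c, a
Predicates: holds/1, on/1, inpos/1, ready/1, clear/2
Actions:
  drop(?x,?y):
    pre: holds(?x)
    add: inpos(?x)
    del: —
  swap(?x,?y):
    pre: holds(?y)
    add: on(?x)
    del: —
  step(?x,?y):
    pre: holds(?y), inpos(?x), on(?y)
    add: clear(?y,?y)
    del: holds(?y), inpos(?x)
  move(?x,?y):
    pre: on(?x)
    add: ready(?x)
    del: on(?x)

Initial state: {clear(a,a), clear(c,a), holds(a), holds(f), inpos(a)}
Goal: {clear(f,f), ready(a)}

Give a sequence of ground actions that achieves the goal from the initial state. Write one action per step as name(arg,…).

1. swap(f,f)  →  {clear(a,a), clear(c,a), holds(a), holds(f), inpos(a), on(f)}
2. swap(a,f)  →  {clear(a,a), clear(c,a), holds(a), holds(f), inpos(a), on(a), on(f)}
3. step(a,f)  →  {clear(a,a), clear(c,a), clear(f,f), holds(a), on(a), on(f)}
4. move(a,f)  →  {clear(a,a), clear(c,a), clear(f,f), holds(a), on(f), ready(a)}

swap(f,f); swap(a,f); step(a,f); move(a,f)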